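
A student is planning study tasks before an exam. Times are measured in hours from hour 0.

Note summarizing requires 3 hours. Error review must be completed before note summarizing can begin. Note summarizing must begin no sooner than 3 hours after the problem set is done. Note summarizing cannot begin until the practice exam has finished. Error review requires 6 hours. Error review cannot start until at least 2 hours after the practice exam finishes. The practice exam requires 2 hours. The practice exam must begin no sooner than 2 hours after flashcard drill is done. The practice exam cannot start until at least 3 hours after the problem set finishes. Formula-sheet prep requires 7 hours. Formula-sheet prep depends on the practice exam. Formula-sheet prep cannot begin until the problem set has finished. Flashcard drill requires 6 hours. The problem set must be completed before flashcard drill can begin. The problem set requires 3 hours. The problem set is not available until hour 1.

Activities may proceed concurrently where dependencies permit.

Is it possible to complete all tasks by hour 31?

Yes

The problem set cannot begin until its own release at hour 1. It runs from hour 1 to 1 + 3 = hour 4.
Flashcard drill waits on the problem set (finishes hour 4), so it starts at hour 4 and finishes at 4 + 6 = hour 10.
For the practice exam: flashcard drill (finishes hour 10, plus 2-hour gap → hour 12); the problem set (finishes hour 4, plus 3-hour gap → hour 7). Taking the maximum gives a start of hour 12, and it finishes at 12 + 2 = hour 14.
Formula-sheet prep has to wait for the practice exam (finishes hour 14); the problem set (finishes hour 4). The latest of these is hour 14, so formula-sheet prep runs hour 14 to 14 + 7 = hour 21.
Error review waits on the practice exam (finishes hour 14, plus 2-hour gap → hour 16), so it starts at hour 16 and finishes at 16 + 6 = hour 22.
Note summarizing needs all of error review (finishes hour 22); the problem set (finishes hour 4, plus 3-hour gap → hour 7); the practice exam (finishes hour 14). That puts its earliest start at hour 22; it finishes at 22 + 3 = hour 25.
Every task is finished by hour 25, which is no later than the deadline of 31, so the schedule is feasible.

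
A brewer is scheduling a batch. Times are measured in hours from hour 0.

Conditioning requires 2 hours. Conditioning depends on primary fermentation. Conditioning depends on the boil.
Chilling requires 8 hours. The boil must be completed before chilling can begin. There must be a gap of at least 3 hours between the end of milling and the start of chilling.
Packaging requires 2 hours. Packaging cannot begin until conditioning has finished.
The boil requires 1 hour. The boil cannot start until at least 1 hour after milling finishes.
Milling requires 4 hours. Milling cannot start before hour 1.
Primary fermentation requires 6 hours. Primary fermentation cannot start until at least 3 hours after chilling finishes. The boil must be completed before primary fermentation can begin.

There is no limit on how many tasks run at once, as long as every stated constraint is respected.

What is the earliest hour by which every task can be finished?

29

Milling waits on its own release at hour 1, so it starts at hour 1 and finishes at 1 + 4 = hour 5.
The boil waits on milling (finishes hour 5, plus 1-hour gap → hour 6), so it starts at hour 6 and finishes at 6 + 1 = hour 7.
For chilling: the boil (finishes hour 7); milling (finishes hour 5, plus 3-hour gap → hour 8). Taking the maximum gives a start of hour 8, and it finishes at 8 + 8 = hour 16.
For primary fermentation: chilling (finishes hour 16, plus 3-hour gap → hour 19); the boil (finishes hour 7). Taking the maximum gives a start of hour 19, and it finishes at 19 + 6 = hour 25.
Conditioning cannot start until primary fermentation (finishes hour 25); the boil (finishes hour 7). The controlling bound is hour 25, so conditioning finishes at 25 + 2 = hour 27.
After conditioning (finishes hour 27), packaging can start at hour 27 and finishes at hour 29.
All tasks are finished once the last one completes. Finish times: Milling at 5, The boil at 7, Chilling at 16, Primary fermentation at 25, Conditioning at 27, Packaging at 29. The latest is hour 29.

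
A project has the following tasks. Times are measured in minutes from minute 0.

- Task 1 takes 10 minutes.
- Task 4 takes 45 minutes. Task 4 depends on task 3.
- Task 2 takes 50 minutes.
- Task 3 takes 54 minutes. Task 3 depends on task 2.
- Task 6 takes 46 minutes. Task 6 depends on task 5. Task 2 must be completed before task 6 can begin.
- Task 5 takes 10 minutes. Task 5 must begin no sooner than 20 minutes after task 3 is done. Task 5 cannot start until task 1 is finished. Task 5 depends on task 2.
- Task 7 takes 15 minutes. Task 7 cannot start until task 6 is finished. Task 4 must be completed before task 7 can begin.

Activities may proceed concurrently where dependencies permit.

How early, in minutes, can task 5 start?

Task 2 has no prerequisites, so it starts at minute 0 and finishes at minute 50.
Task 3 waits on task 2 (finishes minute 50), so it starts at minute 50 and finishes at 50 + 54 = minute 104.
Nothing blocks task 1, so it runs from minute 0 to minute 10.
Task 5 waits on task 3 (finishes minute 104, plus 20-minute gap → minute 124); task 1 (finishes minute 10); task 2 (finishes minute 50). The latest of these is minute 124, which is the earliest task 5 can start.

124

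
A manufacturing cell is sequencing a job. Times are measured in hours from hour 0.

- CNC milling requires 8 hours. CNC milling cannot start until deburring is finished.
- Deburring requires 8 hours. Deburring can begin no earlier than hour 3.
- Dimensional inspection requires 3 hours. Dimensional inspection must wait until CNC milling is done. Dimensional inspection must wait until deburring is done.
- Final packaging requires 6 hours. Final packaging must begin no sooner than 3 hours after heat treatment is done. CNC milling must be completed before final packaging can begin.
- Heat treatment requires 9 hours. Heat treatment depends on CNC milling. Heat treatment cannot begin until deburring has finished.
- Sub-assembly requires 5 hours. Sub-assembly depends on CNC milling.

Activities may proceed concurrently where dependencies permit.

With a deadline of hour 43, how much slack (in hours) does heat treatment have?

Deburring waits on its own release at hour 3, so it starts at hour 3 and finishes at 3 + 8 = hour 11.
CNC milling waits on deburring (finishes hour 11), so it starts at hour 11 and finishes at 11 + 8 = hour 19.
Heat treatment cannot start until CNC milling (finishes hour 19); deburring (finishes hour 11). The controlling bound is hour 19, so heat treatment finishes at 19 + 9 = hour 28.

Working backward from the deadline:
Final packaging must finish by hour 43; it takes 6 hours, so it must start by 43 − 6 = hour 37.
Heat treatment must finish before final packaging (must start by hour 37, minus 3-hour gap → hour 34). With a 9-hour duration, heat treatment must start by 34 − 9 = hour 25.
So heat treatment can start as early as hour 19 and as late as hour 25, giving 25 − 19 = 6 hours of slack.

6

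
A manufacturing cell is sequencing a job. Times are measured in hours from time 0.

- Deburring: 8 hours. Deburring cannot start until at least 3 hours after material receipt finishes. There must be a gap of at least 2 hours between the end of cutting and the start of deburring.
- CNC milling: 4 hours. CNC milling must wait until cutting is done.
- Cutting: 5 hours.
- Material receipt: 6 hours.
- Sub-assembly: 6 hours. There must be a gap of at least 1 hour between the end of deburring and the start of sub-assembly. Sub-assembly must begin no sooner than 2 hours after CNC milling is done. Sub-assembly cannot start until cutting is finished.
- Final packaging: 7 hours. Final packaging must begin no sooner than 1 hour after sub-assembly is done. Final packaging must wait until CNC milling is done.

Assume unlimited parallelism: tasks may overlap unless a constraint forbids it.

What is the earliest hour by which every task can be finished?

Nothing blocks cutting, so it runs from hour 0 to hour 5.
CNC milling waits on cutting (finishes hour 5), so it starts at hour 5 and finishes at 5 + 4 = hour 9.
Material receipt has no prerequisites, so it starts at hour 0 and finishes at hour 6.
Deburring needs all of material receipt (finishes hour 6, plus 3-hour gap → hour 9); cutting (finishes hour 5, plus 2-hour gap → hour 7). That puts its earliest start at hour 9; it finishes at 9 + 8 = hour 17.
Sub-assembly cannot start until deburring (finishes hour 17, plus 1-hour gap → hour 18); CNC milling (finishes hour 9, plus 2-hour gap → hour 11); cutting (finishes hour 5). The controlling bound is hour 18, so sub-assembly finishes at 18 + 6 = hour 24.
Final packaging has to wait for sub-assembly (finishes hour 24, plus 1-hour gap → hour 25); CNC milling (finishes hour 9). The latest of these is hour 25, so final packaging runs hour 25 to 25 + 7 = hour 32.
All tasks are finished once the last one completes. Finish times: Material receipt at 6, Cutting at 5, Deburring at 17, CNC milling at 9, Sub-assembly at 24, Final packaging at 32. The latest is hour 32.

32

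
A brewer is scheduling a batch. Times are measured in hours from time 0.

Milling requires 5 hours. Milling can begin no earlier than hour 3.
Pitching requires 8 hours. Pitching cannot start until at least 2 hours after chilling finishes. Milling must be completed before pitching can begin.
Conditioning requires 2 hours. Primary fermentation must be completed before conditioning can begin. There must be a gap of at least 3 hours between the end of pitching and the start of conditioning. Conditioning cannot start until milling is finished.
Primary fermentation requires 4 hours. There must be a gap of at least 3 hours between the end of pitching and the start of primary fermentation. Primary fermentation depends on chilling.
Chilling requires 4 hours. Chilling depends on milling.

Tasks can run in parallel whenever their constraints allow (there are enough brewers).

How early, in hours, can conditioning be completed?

31

Milling waits on its own release at hour 3, so it starts at hour 3 and finishes at 3 + 5 = hour 8.
After milling (finishes hour 8), chilling can start at hour 8 and finishes at hour 12.
For pitching: chilling (finishes hour 12, plus 2-hour gap → hour 14); milling (finishes hour 8). Taking the maximum gives a start of hour 14, and it finishes at 14 + 8 = hour 22.
Primary fermentation has to wait for pitching (finishes hour 22, plus 3-hour gap → hour 25); chilling (finishes hour 12). The latest of these is hour 25, so primary fermentation runs hour 25 to 25 + 4 = hour 29.
Conditioning cannot start until primary fermentation (finishes hour 29); pitching (finishes hour 22, plus 3-hour gap → hour 25); milling (finishes hour 8). The controlling bound is hour 29, so conditioning finishes at 29 + 2 = hour 31.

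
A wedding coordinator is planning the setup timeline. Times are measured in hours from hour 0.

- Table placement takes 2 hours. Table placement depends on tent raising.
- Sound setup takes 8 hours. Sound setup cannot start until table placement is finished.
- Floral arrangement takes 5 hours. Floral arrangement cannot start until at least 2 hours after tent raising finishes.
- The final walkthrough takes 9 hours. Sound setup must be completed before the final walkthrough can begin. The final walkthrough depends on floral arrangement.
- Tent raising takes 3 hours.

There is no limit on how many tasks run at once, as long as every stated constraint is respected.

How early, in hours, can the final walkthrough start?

13

Tent raising has no prerequisites, so it starts at hour 0 and finishes at hour 3.
Floral arrangement waits on tent raising (finishes hour 3, plus 2-hour gap → hour 5), so it starts at hour 5 and finishes at 5 + 5 = hour 10.
Table placement cannot begin until tent raising (finishes hour 3). It runs from hour 3 to 3 + 2 = hour 5.
After table placement (finishes hour 5), sound setup can start at hour 5 and finishes at hour 13.
The final walkthrough waits on sound setup (finishes hour 13); floral arrangement (finishes hour 10). The latest of these is hour 13, which is the earliest the final walkthrough can start.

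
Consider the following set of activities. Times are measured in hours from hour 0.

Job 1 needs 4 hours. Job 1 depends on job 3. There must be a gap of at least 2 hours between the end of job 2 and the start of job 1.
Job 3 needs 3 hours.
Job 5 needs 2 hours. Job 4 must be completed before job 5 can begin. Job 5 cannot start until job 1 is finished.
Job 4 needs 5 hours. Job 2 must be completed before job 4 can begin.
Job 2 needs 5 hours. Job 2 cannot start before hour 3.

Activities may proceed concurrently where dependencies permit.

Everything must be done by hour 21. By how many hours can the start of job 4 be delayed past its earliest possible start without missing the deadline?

Job 2 cannot begin until its own release at hour 3. It runs from hour 3 to 3 + 5 = hour 8.
Job 4 cannot begin until job 2 (finishes hour 8). It runs from hour 8 to 8 + 5 = hour 13.

Working backward from the deadline:
Job 5 has no dependents, so it just needs to finish by hour 21. Starting by 21 − 2 = hour 19 achieves that.
Job 4 has to be done before job 5 (must start by hour 19). That means finishing by hour 19, i.e. starting by 19 − 5 = hour 14.
So job 4 can start as early as hour 8 and as late as hour 14, giving 14 − 8 = 6 hours of slack.

6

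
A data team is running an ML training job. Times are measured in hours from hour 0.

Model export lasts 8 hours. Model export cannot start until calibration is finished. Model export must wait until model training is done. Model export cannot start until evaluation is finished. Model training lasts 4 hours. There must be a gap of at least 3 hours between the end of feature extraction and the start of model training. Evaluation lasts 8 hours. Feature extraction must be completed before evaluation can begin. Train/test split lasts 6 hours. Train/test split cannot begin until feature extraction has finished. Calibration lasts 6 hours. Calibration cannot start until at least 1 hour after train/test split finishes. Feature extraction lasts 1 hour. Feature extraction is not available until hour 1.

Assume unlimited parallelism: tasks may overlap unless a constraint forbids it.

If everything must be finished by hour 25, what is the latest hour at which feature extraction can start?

3

Model export must finish by hour 25; it takes 8 hours, so it must start by 25 − 8 = hour 17.
Since model export (must start by hour 17) depends on it, calibration must finish by hour 17. Backing off its 6-hour duration gives a latest start of hour 11.
Since calibration (must start by hour 11, minus 1-hour gap → hour 10) depends on it, train/test split must finish by hour 10. Backing off its 6-hour duration gives a latest start of hour 4.
Model training has to be done before model export (must start by hour 17). That means finishing by hour 17, i.e. starting by 17 − 4 = hour 13.
Evaluation feeds into model export (must start by hour 17); so evaluation must finish by hour 17 and therefore start by hour 9.
Feature extraction must finish in time for train/test split (must start by hour 4); model training (must start by hour 13, minus 3-hour gap → hour 10); evaluation (must start by hour 9). The tightest is hour 4, so feature extraction must start by 4 − 1 = hour 3.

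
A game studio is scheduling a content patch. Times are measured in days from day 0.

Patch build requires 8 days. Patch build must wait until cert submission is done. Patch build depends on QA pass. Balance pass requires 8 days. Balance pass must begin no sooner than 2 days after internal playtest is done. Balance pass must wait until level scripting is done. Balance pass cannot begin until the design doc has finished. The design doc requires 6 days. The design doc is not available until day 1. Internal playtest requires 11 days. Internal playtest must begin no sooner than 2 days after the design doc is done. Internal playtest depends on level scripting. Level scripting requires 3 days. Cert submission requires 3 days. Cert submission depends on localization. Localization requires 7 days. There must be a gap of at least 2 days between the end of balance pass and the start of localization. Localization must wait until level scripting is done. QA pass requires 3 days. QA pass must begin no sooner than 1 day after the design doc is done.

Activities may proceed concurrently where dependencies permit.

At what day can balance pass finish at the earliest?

30

Nothing blocks level scripting, so it runs from day 0 to day 3.
The design doc waits on its own release at day 1, so it starts at day 1 and finishes at 1 + 6 = day 7.
Internal playtest has to wait for the design doc (finishes day 7, plus 2-day gap → day 9); level scripting (finishes day 3). The latest of these is day 9, so internal playtest runs day 9 to 9 + 11 = day 20.
Balance pass has to wait for internal playtest (finishes day 20, plus 2-day gap → day 22); level scripting (finishes day 3); the design doc (finishes day 7). The latest of these is day 22, so balance pass runs day 22 to 22 + 8 = day 30.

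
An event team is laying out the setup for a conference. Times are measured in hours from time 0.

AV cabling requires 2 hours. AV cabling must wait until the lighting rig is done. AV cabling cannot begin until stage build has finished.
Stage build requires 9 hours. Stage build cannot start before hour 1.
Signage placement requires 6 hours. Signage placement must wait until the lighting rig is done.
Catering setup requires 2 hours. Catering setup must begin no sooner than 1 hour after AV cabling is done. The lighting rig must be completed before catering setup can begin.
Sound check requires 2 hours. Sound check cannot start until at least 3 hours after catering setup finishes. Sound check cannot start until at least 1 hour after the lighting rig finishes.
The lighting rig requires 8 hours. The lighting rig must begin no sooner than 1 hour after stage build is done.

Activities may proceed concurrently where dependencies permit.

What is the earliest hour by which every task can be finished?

Stage build waits on its own release at hour 1, so it starts at hour 1 and finishes at 1 + 9 = hour 10.
The lighting rig cannot begin until stage build (finishes hour 10, plus 1-hour gap → hour 11). It runs from hour 11 to 11 + 8 = hour 19.
After the lighting rig (finishes hour 19), signage placement can start at hour 19 and finishes at hour 25.
AV cabling cannot start until the lighting rig (finishes hour 19); stage build (finishes hour 10). The controlling bound is hour 19, so AV cabling finishes at 19 + 2 = hour 21.
For catering setup: AV cabling (finishes hour 21, plus 1-hour gap → hour 22); the lighting rig (finishes hour 19). Taking the maximum gives a start of hour 22, and it finishes at 22 + 2 = hour 24.
For sound check: catering setup (finishes hour 24, plus 3-hour gap → hour 27); the lighting rig (finishes hour 19, plus 1-hour gap → hour 20). Taking the maximum gives a start of hour 27, and it finishes at 27 + 2 = hour 29.
All tasks are finished once the last one completes. Finish times: Stage build at 10, The lighting rig at 19, AV cabling at 21, Signage placement at 25, Catering setup at 24, Sound check at 29. The latest is hour 29.

29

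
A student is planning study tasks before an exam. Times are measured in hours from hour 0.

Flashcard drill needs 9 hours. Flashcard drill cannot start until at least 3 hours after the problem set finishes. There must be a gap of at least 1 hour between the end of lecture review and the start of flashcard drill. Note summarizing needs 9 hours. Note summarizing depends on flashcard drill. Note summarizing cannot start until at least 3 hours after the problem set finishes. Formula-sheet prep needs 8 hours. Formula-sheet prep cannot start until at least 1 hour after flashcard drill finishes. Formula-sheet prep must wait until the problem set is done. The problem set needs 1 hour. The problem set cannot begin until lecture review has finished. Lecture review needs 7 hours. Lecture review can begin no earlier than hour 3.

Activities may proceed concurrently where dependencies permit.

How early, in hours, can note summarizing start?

23

Lecture review cannot begin until its own release at hour 3. It runs from hour 3 to 3 + 7 = hour 10.
After lecture review (finishes hour 10), the problem set can start at hour 10 and finishes at hour 11.
Flashcard drill cannot start until the problem set (finishes hour 11, plus 3-hour gap → hour 14); lecture review (finishes hour 10, plus 1-hour gap → hour 11). The controlling bound is hour 14, so flashcard drill finishes at 14 + 9 = hour 23.
Note summarizing waits on flashcard drill (finishes hour 23); the problem set (finishes hour 11, plus 3-hour gap → hour 14). The latest of these is hour 23, which is the earliest note summarizing can start.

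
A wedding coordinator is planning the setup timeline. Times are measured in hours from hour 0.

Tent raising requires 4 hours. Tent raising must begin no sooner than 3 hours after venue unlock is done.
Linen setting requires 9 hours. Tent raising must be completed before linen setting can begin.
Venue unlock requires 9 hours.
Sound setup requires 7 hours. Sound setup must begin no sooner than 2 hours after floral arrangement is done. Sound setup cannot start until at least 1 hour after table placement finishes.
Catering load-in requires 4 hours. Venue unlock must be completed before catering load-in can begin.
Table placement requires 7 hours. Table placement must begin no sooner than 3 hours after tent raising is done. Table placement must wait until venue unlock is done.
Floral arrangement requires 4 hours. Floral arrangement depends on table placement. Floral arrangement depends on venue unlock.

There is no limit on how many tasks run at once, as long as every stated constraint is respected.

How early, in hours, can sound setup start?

32

Nothing blocks venue unlock, so it runs from hour 0 to hour 9.
Tent raising waits on venue unlock (finishes hour 9, plus 3-hour gap → hour 12), so it starts at hour 12 and finishes at 12 + 4 = hour 16.
For table placement: tent raising (finishes hour 16, plus 3-hour gap → hour 19); venue unlock (finishes hour 9). Taking the maximum gives a start of hour 19, and it finishes at 19 + 7 = hour 26.
For floral arrangement: table placement (finishes hour 26); venue unlock (finishes hour 9). Taking the maximum gives a start of hour 26, and it finishes at 26 + 4 = hour 30.
Sound setup waits on floral arrangement (finishes hour 30, plus 2-hour gap → hour 32); table placement (finishes hour 26, plus 1-hour gap → hour 27). The latest of these is hour 32, which is the earliest sound setup can start.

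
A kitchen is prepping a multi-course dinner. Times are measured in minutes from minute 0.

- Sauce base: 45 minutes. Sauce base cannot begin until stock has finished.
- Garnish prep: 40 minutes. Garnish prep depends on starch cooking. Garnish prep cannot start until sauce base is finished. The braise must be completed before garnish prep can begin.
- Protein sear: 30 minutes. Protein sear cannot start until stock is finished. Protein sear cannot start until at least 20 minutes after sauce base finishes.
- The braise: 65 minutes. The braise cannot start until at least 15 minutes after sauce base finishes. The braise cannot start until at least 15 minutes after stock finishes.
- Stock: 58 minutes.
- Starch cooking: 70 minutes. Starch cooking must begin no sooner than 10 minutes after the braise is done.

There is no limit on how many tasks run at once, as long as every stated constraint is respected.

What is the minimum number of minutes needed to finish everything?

303

Stock can start immediately at minute 0; it finishes at minute 58.
After stock (finishes minute 58), sauce base can start at minute 58 and finishes at minute 103.
Protein sear needs all of stock (finishes minute 58); sauce base (finishes minute 103, plus 20-minute gap → minute 123). That puts its earliest start at minute 123; it finishes at 123 + 30 = minute 153.
The braise needs all of sauce base (finishes minute 103, plus 15-minute gap → minute 118); stock (finishes minute 58, plus 15-minute gap → minute 73). That puts its earliest start at minute 118; it finishes at 118 + 65 = minute 183.
Starch cooking cannot begin until the braise (finishes minute 183, plus 10-minute gap → minute 193). It runs from minute 193 to 193 + 70 = minute 263.
For garnish prep: starch cooking (finishes minute 263); sauce base (finishes minute 103); the braise (finishes minute 183). Taking the maximum gives a start of minute 263, and it finishes at 263 + 40 = minute 303.
All tasks are finished once the last one completes. Finish times: Stock at 58, Sauce base at 103, The braise at 183, Protein sear at 153, Starch cooking at 263, Garnish prep at 303. The latest is minute 303.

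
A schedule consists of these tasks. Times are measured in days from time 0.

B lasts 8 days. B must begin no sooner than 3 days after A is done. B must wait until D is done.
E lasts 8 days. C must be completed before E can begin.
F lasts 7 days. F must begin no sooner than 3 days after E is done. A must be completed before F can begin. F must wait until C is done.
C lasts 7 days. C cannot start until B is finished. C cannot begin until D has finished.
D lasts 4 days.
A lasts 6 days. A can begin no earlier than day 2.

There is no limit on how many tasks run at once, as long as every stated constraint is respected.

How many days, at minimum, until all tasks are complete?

44

D has no prerequisites, so it starts at day 0 and finishes at day 4.
After its own release at day 2, A can start at day 2 and finishes at day 8.
B has to wait for A (finishes day 8, plus 3-day gap → day 11); D (finishes day 4). The latest of these is day 11, so B runs day 11 to 11 + 8 = day 19.
C has to wait for B (finishes day 19); D (finishes day 4). The latest of these is day 19, so C runs day 19 to 19 + 7 = day 26.
E waits on C (finishes day 26), so it starts at day 26 and finishes at 26 + 8 = day 34.
F cannot start until E (finishes day 34, plus 3-day gap → day 37); A (finishes day 8); C (finishes day 26). The controlling bound is day 37, so F finishes at 37 + 7 = day 44.
All tasks are finished once the last one completes. Finish times: A at 8, B at 19, C at 26, D at 4, E at 34, F at 44. The latest is day 44.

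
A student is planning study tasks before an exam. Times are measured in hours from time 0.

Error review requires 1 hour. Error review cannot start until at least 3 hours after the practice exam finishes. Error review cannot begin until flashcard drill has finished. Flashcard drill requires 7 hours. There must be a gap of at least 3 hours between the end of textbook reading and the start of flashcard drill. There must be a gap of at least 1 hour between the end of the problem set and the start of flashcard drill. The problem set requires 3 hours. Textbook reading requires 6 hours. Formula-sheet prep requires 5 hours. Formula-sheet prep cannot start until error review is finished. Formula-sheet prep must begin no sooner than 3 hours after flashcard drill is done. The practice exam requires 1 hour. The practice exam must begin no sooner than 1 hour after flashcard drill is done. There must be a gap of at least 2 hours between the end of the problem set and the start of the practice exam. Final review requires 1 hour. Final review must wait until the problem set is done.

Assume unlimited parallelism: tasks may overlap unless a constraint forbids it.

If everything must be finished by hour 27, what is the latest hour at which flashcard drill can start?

To finish by hour 27, formula-sheet prep (duration 5) must start no later than hour 22.
Error review has to be done before formula-sheet prep (must start by hour 22). That means finishing by hour 22, i.e. starting by 22 − 1 = hour 21.
Since error review (must start by hour 21, minus 3-hour gap → hour 18) depends on it, the practice exam must finish by hour 18. Backing off its 1-hour duration gives a latest start of hour 17.
For flashcard drill: the practice exam (must start by hour 17, minus 1-hour gap → hour 16); error review (must start by hour 21); formula-sheet prep (must start by hour 22, minus 3-hour gap → hour 19). The most restrictive is hour 16; with a 7-hour duration, flashcard drill must start by hour 9.

9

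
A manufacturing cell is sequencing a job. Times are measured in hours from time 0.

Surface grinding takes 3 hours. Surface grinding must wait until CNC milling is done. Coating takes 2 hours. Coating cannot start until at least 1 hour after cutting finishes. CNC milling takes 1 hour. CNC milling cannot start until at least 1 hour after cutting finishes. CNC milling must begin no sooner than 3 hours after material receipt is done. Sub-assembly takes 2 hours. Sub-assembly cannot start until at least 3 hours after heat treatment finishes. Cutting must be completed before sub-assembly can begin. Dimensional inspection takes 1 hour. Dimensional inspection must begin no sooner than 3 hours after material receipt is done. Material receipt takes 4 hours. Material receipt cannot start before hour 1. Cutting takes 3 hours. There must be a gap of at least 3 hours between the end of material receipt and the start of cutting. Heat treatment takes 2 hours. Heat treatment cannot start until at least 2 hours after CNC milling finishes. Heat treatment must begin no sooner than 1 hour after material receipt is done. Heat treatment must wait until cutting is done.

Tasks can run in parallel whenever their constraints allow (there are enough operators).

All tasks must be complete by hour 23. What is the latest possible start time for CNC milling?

13

To finish by hour 23, sub-assembly (duration 2) must start no later than hour 21.
Heat treatment must finish before sub-assembly (must start by hour 21, minus 3-hour gap → hour 18). With a 2-hour duration, heat treatment must start by 18 − 2 = hour 16.
Surface grinding has no dependents, so it just needs to finish by hour 23. Starting by 23 − 3 = hour 20 achieves that.
CNC milling feeds heat treatment (must start by hour 16, minus 2-hour gap → hour 14); surface grinding (must start by hour 20). Taking the minimum, CNC milling must finish by hour 14 and start by 14 − 1 = hour 13.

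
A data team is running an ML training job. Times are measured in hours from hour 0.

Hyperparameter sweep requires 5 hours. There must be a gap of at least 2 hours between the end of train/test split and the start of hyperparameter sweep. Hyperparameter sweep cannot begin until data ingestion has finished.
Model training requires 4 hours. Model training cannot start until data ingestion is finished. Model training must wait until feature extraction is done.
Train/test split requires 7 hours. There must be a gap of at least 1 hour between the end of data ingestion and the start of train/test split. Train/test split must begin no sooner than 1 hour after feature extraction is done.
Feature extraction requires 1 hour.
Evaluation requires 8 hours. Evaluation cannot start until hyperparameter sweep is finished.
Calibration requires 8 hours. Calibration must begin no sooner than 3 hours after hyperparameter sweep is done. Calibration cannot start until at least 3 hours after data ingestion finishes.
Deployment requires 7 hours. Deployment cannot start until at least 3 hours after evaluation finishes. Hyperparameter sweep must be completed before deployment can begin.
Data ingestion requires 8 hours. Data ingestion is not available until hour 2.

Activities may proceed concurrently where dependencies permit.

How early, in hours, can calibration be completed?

Feature extraction has no prerequisites, so it starts at hour 0 and finishes at hour 1.
After its own release at hour 2, data ingestion can start at hour 2 and finishes at hour 10.
Train/test split cannot start until data ingestion (finishes hour 10, plus 1-hour gap → hour 11); feature extraction (finishes hour 1, plus 1-hour gap → hour 2). The controlling bound is hour 11, so train/test split finishes at 11 + 7 = hour 18.
For hyperparameter sweep: train/test split (finishes hour 18, plus 2-hour gap → hour 20); data ingestion (finishes hour 10). Taking the maximum gives a start of hour 20, and it finishes at 20 + 5 = hour 25.
For calibration: hyperparameter sweep (finishes hour 25, plus 3-hour gap → hour 28); data ingestion (finishes hour 10, plus 3-hour gap → hour 13). Taking the maximum gives a start of hour 28, and it finishes at 28 + 8 = hour 36.

36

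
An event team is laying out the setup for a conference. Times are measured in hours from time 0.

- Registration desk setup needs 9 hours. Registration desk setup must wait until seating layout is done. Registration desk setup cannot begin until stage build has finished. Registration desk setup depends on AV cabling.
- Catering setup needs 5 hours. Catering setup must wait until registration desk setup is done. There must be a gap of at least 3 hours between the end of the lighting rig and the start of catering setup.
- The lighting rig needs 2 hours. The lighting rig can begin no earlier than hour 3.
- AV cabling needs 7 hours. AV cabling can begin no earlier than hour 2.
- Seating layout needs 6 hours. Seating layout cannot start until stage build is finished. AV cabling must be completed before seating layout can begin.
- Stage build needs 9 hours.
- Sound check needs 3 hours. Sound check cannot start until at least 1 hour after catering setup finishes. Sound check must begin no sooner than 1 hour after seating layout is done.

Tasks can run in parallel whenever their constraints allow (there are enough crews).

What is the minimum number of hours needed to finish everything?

AV cabling waits on its own release at hour 2, so it starts at hour 2 and finishes at 2 + 7 = hour 9.
The lighting rig cannot begin until its own release at hour 3. It runs from hour 3 to 3 + 2 = hour 5.
Stage build can start immediately at hour 0; it finishes at hour 9.
Seating layout has to wait for stage build (finishes hour 9); AV cabling (finishes hour 9). The latest of these is hour 9, so seating layout runs hour 9 to 9 + 6 = hour 15.
Registration desk setup needs all of seating layout (finishes hour 15); stage build (finishes hour 9); AV cabling (finishes hour 9). That puts its earliest start at hour 15; it finishes at 15 + 9 = hour 24.
For catering setup: registration desk setup (finishes hour 24); the lighting rig (finishes hour 5, plus 3-hour gap → hour 8). Taking the maximum gives a start of hour 24, and it finishes at 24 + 5 = hour 29.
Sound check cannot start until catering setup (finishes hour 29, plus 1-hour gap → hour 30); seating layout (finishes hour 15, plus 1-hour gap → hour 16). The controlling bound is hour 30, so sound check finishes at 30 + 3 = hour 33.
All tasks are finished once the last one completes. Finish times: Stage build at 9, The lighting rig at 5, AV cabling at 9, Seating layout at 15, Registration desk setup at 24, Catering setup at 29, Sound check at 33. The latest is hour 33.

33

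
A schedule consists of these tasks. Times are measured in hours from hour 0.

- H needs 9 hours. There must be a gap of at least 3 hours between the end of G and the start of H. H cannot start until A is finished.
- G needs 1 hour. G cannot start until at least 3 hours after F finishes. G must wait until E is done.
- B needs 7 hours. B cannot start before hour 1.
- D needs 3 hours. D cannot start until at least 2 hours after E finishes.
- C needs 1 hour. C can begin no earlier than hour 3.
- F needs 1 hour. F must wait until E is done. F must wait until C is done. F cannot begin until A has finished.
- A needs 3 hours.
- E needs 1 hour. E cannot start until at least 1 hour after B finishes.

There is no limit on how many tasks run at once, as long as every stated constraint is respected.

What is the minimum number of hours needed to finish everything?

C cannot begin until its own release at hour 3. It runs from hour 3 to 3 + 1 = hour 4.
B waits on its own release at hour 1, so it starts at hour 1 and finishes at 1 + 7 = hour 8.
E waits on B (finishes hour 8, plus 1-hour gap → hour 9), so it starts at hour 9 and finishes at 9 + 1 = hour 10.
D waits on E (finishes hour 10, plus 2-hour gap → hour 12), so it starts at hour 12 and finishes at 12 + 3 = hour 15.
A can start immediately at hour 0; it finishes at hour 3.
F has to wait for E (finishes hour 10); C (finishes hour 4); A (finishes hour 3). The latest of these is hour 10, so F runs hour 10 to 10 + 1 = hour 11.
G needs all of F (finishes hour 11, plus 3-hour gap → hour 14); E (finishes hour 10). That puts its earliest start at hour 14; it finishes at 14 + 1 = hour 15.
For H: G (finishes hour 15, plus 3-hour gap → hour 18); A (finishes hour 3). Taking the maximum gives a start of hour 18, and it finishes at 18 + 9 = hour 27.
All tasks are finished once the last one completes. Finish times: A at 3, B at 8, C at 4, D at 15, E at 10, F at 11, G at 15, H at 27. The latest is hour 27.

27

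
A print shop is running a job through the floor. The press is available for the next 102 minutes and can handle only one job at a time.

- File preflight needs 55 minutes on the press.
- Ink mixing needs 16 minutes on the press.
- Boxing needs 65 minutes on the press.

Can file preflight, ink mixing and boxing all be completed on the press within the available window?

No

Running back to back, the jobs need 55 + 16 + 65 = 136 minutes on the press.
Since 136 > 102, they cannot all fit.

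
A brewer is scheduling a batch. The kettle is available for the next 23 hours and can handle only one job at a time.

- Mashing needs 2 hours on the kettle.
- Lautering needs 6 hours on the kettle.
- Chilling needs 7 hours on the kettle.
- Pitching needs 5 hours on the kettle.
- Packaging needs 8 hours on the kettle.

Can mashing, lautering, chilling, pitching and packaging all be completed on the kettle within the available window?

No

Running back to back, the jobs need 2 + 6 + 7 + 5 + 8 = 28 hours on the kettle.
Since 28 > 23, they cannot all fit.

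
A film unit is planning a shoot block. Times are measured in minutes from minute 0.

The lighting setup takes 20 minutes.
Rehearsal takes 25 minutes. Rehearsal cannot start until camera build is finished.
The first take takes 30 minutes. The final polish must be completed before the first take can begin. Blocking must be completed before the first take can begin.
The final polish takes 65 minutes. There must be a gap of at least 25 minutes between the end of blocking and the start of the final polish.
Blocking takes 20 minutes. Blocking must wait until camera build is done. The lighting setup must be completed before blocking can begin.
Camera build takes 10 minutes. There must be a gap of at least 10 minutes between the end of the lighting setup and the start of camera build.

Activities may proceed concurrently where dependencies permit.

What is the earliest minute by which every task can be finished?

180

Nothing blocks the lighting setup, so it runs from minute 0 to minute 20.
Camera build cannot begin until the lighting setup (finishes minute 20, plus 10-minute gap → minute 30). It runs from minute 30 to 30 + 10 = minute 40.
Rehearsal waits on camera build (finishes minute 40), so it starts at minute 40 and finishes at 40 + 25 = minute 65.
Blocking has to wait for camera build (finishes minute 40); the lighting setup (finishes minute 20). The latest of these is minute 40, so blocking runs minute 40 to 40 + 20 = minute 60.
The final polish cannot begin until blocking (finishes minute 60, plus 25-minute gap → minute 85). It runs from minute 85 to 85 + 65 = minute 150.
The first take has to wait for the final polish (finishes minute 150); blocking (finishes minute 60). The latest of these is minute 150, so the first take runs minute 150 to 150 + 30 = minute 180.
All tasks are finished once the last one completes. Finish times: The lighting setup at 20, Camera build at 40, Blocking at 60, Rehearsal at 65, The final polish at 150, The first take at 180. The latest is minute 180.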